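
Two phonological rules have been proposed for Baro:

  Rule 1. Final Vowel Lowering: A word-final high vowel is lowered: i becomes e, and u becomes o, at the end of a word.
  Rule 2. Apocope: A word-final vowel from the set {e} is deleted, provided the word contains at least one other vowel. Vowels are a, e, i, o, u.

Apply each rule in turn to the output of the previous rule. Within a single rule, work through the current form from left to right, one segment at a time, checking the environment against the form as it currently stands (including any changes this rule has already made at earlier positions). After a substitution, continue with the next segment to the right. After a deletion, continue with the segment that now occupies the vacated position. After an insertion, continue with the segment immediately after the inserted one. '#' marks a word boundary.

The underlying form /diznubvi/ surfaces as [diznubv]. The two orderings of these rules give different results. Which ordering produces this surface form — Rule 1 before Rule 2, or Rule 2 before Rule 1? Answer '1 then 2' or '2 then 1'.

1 then 2

Order 1 then 2:
  1 Final Vowel Lowering: [diznubvi] → [diznubve]
  2 Apocope: [diznubve] → [diznubv]
  result: [diznubv]
Order 2 then 1:
  2 Apocope: no change — [diznubvi]
  1 Final Vowel Lowering: [diznubvi] → [diznubve]
  result: [diznubve]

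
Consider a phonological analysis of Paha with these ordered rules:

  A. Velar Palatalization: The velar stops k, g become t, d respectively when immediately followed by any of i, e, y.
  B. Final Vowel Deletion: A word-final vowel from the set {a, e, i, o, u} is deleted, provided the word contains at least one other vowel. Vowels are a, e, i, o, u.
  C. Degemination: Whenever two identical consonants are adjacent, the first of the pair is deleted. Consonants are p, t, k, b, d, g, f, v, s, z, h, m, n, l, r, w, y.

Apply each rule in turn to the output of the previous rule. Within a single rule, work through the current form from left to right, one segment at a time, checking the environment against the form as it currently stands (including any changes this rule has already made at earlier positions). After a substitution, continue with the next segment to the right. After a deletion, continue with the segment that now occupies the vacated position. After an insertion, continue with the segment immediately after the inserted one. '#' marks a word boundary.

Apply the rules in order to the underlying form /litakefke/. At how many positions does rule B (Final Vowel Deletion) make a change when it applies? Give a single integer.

A Velar Palatalization: [litakefke] → [litatefte]
B Final Vowel Deletion: [litatefte] → [litateft]
C Degemination: no change — [litateft]
Rule B changed 1 position(s).

1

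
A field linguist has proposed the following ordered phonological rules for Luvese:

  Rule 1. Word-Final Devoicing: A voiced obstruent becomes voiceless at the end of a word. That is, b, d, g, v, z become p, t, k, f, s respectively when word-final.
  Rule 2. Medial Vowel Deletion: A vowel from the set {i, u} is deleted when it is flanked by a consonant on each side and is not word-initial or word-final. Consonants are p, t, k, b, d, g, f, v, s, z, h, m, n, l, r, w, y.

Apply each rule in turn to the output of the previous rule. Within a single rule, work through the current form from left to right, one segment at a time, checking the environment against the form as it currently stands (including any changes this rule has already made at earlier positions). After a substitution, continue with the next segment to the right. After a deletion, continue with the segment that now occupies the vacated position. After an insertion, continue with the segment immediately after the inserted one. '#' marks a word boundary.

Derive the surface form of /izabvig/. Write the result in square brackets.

[izabvk]

Rule 1 Word-Final Devoicing: [izabvig] → [izabvik]
Rule 2 Medial Vowel Deletion: [izabvik] → [izabvk]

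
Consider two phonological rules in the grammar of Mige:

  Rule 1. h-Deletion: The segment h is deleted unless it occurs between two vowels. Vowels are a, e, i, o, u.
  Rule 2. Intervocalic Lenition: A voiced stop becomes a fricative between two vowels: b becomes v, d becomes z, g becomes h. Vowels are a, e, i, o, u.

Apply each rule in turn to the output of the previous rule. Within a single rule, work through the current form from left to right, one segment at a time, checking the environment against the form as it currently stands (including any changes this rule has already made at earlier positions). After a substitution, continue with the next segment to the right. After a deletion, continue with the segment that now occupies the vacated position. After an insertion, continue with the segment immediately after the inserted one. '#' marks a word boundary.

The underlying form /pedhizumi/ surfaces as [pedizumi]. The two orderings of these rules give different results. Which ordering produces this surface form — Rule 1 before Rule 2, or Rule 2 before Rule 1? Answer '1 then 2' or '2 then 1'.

Order 1 then 2:
  1 h-Deletion: [pedhizumi] → [pedizumi]
  2 Intervocalic Lenition: [pedizumi] → [pezizumi]
  result: [pezizumi]
Order 2 then 1:
  2 Intervocalic Lenition: no change — [pedhizumi]
  1 h-Deletion: [pedhizumi] → [pedizumi]
  result: [pedizumi]

2 then 1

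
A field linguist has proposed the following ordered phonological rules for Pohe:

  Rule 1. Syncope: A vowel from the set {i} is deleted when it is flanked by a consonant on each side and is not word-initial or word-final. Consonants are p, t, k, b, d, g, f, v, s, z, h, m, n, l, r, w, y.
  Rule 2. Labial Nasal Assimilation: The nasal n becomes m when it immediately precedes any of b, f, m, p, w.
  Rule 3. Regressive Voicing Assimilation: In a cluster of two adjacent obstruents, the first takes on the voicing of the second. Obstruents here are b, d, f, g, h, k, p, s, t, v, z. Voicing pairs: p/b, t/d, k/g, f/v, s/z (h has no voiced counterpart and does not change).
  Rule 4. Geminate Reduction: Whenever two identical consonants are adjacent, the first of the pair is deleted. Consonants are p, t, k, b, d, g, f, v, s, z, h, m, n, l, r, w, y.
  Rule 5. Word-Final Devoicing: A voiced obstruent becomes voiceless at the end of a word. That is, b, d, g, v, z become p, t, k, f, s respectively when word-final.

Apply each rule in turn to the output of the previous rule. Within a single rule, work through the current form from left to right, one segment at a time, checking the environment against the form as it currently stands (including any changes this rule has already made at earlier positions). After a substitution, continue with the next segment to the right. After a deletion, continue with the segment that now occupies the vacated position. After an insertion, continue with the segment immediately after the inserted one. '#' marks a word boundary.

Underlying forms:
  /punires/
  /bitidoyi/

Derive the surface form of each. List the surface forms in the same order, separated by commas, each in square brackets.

/punires/:
  Rule 1 Syncope: [punires] → [punres]
  Rule 2 Labial Nasal Assimilation: no change — [punres]
  Rule 3 Regressive Voicing Assimilation: no change — [punres]
  Rule 4 Geminate Reduction: no change — [punres]
  Rule 5 Word-Final Devoicing: no change — [punres]
/bitidoyi/:
  Rule 1 Syncope: [bitidoyi] → [btdoyi]
  Rule 2 Labial Nasal Assimilation: no change — [btdoyi]
  Rule 3 Regressive Voicing Assimilation: [btdoyi] → [pddoyi]
  Rule 4 Geminate Reduction: [pddoyi] → [pdoyi]
  Rule 5 Word-Final Devoicing: no change — [pdoyi]

[punres], [pdoyi]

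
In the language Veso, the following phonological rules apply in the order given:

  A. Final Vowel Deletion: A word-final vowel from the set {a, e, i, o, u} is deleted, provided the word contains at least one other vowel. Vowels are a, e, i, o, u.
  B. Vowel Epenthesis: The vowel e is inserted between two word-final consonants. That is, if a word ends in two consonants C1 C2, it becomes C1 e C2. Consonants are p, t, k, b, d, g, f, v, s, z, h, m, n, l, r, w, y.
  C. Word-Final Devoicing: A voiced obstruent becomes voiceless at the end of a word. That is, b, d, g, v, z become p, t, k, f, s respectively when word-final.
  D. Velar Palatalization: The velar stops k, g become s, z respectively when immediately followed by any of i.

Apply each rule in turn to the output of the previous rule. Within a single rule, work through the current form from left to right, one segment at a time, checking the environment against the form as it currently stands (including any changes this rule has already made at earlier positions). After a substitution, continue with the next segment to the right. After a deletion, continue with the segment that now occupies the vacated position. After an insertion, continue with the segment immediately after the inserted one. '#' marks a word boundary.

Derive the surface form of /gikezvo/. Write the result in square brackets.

A Final Vowel Deletion: [gikezvo] → [gikezv]
B Vowel Epenthesis: [gikezv] → [gikezev]
C Word-Final Devoicing: [gikezev] → [gikezef]
D Velar Palatalization: [gikezef] → [zikezef]

[zikezef]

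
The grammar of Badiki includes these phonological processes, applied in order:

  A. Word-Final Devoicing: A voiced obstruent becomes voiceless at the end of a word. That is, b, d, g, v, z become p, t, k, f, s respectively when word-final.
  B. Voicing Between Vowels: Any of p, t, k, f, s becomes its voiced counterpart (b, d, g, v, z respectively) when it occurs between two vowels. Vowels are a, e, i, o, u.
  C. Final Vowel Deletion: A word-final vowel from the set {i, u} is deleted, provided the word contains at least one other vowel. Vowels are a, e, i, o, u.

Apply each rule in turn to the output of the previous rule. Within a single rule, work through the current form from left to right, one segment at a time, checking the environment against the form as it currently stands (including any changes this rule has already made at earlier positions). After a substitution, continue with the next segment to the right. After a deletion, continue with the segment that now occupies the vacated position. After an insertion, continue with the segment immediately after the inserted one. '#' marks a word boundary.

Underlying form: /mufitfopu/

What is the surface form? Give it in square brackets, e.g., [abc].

[muvitfob]

A Word-Final Devoicing: no change — [mufitfopu]
B Voicing Between Vowels: [mufitfopu] → [muvitfobu]
C Final Vowel Deletion: [muvitfobu] → [muvitfob]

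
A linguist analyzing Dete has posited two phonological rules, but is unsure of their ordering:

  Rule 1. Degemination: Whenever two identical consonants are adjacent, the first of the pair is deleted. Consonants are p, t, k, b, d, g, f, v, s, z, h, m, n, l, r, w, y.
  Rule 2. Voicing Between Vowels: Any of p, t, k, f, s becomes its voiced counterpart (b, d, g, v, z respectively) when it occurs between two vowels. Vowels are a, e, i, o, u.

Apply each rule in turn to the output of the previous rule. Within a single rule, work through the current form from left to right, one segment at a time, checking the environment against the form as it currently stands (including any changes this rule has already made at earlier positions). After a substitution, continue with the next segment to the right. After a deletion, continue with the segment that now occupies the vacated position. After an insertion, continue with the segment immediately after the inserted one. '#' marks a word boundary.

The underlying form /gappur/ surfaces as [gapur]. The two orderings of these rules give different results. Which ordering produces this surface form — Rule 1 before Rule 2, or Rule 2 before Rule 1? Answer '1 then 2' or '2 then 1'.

Order 1 then 2:
  1 Degemination: [gappur] → [gapur]
  2 Voicing Between Vowels: [gapur] → [gabur]
  result: [gabur]
Order 2 then 1:
  2 Voicing Between Vowels: no change — [gappur]
  1 Degemination: [gappur] → [gapur]
  result: [gapur]

2 then 1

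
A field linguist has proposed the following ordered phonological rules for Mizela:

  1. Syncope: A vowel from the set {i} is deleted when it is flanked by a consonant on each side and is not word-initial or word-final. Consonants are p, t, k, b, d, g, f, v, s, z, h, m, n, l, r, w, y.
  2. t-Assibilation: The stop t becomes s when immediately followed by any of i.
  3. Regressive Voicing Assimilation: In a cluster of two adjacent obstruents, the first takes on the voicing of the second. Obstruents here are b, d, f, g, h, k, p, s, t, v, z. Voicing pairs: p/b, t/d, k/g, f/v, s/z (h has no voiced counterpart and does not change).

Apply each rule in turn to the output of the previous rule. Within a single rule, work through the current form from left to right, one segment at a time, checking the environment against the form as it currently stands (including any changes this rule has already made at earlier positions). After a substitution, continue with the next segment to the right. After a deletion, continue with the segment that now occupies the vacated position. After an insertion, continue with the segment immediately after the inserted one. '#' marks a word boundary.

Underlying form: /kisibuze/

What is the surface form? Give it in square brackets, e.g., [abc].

[kzbuze]

1 Syncope: [kisibuze] → [ksbuze]
2 t-Assibilation: no change — [ksbuze]
3 Regressive Voicing Assimilation: [ksbuze] → [kzbuze]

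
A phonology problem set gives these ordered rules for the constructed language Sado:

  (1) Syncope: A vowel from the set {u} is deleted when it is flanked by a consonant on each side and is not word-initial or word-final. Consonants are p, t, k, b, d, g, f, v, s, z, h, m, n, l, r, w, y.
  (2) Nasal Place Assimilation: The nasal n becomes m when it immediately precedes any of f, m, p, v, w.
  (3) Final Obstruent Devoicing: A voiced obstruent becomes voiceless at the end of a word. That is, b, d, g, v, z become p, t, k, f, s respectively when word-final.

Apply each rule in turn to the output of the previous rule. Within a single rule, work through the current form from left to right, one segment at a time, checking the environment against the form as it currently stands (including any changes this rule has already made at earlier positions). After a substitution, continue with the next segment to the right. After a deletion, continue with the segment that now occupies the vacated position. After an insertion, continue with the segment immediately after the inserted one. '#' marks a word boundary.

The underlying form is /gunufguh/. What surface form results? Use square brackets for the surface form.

[gmfgh]

(1) Syncope: [gunufguh] → [gnfgh]
(2) Nasal Place Assimilation: [gnfgh] → [gmfgh]
(3) Final Obstruent Devoicing: no change — [gmfgh]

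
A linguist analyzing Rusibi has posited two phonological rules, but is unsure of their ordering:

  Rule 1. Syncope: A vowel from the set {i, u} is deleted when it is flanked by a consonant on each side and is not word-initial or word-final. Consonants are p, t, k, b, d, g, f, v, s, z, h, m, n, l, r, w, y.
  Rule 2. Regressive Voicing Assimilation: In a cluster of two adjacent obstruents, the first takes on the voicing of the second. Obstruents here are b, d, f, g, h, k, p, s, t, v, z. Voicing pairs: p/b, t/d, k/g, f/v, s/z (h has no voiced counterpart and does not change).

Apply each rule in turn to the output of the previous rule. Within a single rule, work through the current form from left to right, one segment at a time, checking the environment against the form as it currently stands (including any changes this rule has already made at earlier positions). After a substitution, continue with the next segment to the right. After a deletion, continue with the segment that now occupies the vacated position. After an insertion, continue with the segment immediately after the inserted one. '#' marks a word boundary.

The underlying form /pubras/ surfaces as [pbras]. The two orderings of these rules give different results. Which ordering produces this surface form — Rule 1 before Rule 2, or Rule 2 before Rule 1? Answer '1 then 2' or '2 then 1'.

Order 1 then 2:
  1 Syncope: [pubras] → [pbras]
  2 Regressive Voicing Assimilation: [pbras] → [bbras]
  result: [bbras]
Order 2 then 1:
  2 Regressive Voicing Assimilation: no change — [pubras]
  1 Syncope: [pubras] → [pbras]
  result: [pbras]

2 then 1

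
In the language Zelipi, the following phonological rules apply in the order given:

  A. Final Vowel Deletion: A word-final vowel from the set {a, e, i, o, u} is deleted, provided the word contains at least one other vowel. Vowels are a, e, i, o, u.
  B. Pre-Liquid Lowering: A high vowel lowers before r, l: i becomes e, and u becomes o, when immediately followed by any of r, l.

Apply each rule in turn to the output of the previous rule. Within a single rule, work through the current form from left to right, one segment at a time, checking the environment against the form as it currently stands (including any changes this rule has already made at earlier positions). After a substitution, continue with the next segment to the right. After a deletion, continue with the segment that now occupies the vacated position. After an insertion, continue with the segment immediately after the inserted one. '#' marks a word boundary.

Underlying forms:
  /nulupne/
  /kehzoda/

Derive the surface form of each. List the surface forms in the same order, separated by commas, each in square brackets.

/nulupne/:
  A Final Vowel Deletion: [nulupne] → [nulupn]
  B Pre-Liquid Lowering: [nulupn] → [nolupn]
/kehzoda/:
  A Final Vowel Deletion: [kehzoda] → [kehzod]
  B Pre-Liquid Lowering: no change — [kehzod]

[nolupn], [kehzod]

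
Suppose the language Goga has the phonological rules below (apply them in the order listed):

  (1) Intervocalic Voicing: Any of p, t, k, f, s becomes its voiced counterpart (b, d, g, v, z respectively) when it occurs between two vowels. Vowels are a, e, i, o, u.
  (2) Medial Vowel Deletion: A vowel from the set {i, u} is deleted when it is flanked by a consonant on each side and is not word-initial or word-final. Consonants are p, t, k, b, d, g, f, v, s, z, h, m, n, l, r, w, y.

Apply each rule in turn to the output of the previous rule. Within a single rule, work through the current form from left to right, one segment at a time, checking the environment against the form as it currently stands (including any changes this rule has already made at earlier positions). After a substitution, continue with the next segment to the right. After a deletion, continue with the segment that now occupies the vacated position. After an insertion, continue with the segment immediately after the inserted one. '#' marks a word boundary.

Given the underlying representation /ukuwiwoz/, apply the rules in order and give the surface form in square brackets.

[ugwwoz]

(1) Intervocalic Voicing: [ukuwiwoz] → [uguwiwoz]
(2) Medial Vowel Deletion: [uguwiwoz] → [ugwwoz]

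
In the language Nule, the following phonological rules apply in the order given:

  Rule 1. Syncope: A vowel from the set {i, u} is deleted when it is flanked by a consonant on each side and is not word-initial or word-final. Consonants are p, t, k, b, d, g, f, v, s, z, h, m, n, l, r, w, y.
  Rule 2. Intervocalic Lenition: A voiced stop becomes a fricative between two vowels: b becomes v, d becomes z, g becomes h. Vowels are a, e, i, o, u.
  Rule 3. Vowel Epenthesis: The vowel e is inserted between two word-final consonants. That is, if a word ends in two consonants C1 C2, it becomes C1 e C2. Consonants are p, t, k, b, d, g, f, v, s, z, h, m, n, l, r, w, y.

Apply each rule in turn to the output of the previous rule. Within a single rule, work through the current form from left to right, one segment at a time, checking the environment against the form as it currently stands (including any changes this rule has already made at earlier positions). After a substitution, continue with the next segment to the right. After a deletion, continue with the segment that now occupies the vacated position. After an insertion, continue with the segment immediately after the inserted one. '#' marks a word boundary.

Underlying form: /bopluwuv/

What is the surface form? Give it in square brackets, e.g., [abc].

[boplwev]

Rule 1 Syncope: [bopluwuv] → [boplwv]
Rule 2 Intervocalic Lenition: no change — [boplwv]
Rule 3 Vowel Epenthesis: [boplwv] → [boplwev]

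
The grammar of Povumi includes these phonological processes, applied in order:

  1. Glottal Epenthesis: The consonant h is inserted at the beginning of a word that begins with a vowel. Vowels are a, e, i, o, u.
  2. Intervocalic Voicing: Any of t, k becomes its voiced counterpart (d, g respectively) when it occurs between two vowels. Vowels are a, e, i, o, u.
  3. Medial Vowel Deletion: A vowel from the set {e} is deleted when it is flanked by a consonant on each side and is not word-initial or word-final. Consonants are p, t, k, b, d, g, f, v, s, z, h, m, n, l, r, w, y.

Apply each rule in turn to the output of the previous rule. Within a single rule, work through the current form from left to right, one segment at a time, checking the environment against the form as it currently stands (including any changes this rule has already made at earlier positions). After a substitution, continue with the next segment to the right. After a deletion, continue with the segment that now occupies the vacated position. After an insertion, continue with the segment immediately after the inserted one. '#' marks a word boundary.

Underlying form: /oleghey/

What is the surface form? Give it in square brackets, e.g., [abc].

[holghy]

1 Glottal Epenthesis: [oleghey] → [holeghey]
2 Intervocalic Voicing: no change — [holeghey]
3 Medial Vowel Deletion: [holeghey] → [holghy]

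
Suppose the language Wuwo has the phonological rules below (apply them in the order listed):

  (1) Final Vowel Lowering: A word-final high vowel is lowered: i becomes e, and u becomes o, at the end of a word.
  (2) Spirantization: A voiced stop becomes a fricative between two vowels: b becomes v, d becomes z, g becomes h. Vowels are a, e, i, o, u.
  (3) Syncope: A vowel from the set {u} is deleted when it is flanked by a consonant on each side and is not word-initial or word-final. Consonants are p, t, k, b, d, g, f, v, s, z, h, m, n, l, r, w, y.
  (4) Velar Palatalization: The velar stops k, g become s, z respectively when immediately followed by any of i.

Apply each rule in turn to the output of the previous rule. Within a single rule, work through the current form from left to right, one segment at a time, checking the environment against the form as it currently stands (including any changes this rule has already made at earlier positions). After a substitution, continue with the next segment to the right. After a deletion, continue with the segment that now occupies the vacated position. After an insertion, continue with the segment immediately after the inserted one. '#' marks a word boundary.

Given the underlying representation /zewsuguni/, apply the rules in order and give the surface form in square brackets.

[zewshne]

(1) Final Vowel Lowering: [zewsuguni] → [zewsugune]
(2) Spirantization: [zewsugune] → [zewsuhune]
(3) Syncope: [zewsuhune] → [zewshne]
(4) Velar Palatalization: no change — [zewshne]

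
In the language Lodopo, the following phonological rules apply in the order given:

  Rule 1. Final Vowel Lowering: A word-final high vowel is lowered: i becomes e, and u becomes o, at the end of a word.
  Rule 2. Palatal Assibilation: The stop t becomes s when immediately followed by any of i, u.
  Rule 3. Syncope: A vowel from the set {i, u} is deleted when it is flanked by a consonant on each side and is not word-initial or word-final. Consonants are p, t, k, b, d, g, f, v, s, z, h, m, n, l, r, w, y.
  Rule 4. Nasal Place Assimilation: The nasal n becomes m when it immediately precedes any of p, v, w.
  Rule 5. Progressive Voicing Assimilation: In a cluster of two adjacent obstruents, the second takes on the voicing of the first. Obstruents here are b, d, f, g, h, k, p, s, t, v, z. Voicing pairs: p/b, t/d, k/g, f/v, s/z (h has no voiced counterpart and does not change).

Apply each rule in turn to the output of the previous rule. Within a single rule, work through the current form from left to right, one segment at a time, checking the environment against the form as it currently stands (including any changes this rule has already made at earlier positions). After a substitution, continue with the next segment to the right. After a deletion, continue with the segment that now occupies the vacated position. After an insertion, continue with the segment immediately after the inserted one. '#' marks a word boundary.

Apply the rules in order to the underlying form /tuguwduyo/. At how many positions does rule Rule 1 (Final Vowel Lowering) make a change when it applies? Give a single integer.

Rule 1 Final Vowel Lowering: no change — [tuguwduyo]
Rule 2 Palatal Assibilation: [tuguwduyo] → [suguwduyo]
Rule 3 Syncope: [suguwduyo] → [sgwdyo]
Rule 4 Nasal Place Assimilation: no change — [sgwdyo]
Rule 5 Progressive Voicing Assimilation: [sgwdyo] → [skwdyo]
Rule Rule 1 changed 0 position(s).

0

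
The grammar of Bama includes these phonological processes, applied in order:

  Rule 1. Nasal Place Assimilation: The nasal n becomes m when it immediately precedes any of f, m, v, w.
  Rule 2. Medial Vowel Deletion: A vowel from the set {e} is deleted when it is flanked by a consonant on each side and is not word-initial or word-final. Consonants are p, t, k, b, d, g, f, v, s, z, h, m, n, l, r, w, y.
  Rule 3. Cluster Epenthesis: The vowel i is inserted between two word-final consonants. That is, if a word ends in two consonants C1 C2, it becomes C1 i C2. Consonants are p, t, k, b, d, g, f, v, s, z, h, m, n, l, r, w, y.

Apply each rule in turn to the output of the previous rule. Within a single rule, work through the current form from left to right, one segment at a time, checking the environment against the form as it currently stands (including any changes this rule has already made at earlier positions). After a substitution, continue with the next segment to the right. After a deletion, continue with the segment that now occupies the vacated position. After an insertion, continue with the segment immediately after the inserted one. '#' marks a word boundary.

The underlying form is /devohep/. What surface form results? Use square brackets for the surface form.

[dvohip]

Rule 1 Nasal Place Assimilation: no change — [devohep]
Rule 2 Medial Vowel Deletion: [devohep] → [dvohp]
Rule 3 Cluster Epenthesis: [dvohp] → [dvohip]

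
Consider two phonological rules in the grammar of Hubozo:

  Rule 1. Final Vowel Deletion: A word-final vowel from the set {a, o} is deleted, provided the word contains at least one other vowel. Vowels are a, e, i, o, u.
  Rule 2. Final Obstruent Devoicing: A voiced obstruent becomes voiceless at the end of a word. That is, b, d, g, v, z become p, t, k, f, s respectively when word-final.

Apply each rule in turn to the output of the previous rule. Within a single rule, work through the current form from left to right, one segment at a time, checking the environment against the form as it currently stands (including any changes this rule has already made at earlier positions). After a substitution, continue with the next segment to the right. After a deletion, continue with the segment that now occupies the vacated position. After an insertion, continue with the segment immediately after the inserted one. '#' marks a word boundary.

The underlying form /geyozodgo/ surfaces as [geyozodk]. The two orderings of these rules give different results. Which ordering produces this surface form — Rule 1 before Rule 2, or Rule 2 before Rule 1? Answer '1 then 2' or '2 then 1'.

1 then 2

Order 1 then 2:
  1 Final Vowel Deletion: [geyozodgo] → [geyozodg]
  2 Final Obstruent Devoicing: [geyozodg] → [geyozodk]
  result: [geyozodk]
Order 2 then 1:
  2 Final Obstruent Devoicing: no change — [geyozodgo]
  1 Final Vowel Deletion: [geyozodgo] → [geyozodg]
  result: [geyozodg]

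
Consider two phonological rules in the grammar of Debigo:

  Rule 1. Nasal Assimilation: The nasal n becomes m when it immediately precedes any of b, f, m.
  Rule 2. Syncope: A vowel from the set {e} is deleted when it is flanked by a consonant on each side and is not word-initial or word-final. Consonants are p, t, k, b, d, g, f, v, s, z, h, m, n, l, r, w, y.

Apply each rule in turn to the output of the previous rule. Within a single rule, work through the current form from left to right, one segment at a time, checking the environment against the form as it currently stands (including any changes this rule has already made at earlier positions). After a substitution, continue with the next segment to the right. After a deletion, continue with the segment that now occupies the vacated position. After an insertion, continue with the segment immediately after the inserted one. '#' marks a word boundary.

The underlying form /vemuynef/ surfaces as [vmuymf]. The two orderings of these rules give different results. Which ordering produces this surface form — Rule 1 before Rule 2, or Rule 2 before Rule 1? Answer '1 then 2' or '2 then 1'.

Order 1 then 2:
  1 Nasal Assimilation: no change — [vemuynef]
  2 Syncope: [vemuynef] → [vmuynf]
  result: [vmuynf]
Order 2 then 1:
  2 Syncope: [vemuynef] → [vmuynf]
  1 Nasal Assimilation: [vmuynf] → [vmuymf]
  result: [vmuymf]

2 then 1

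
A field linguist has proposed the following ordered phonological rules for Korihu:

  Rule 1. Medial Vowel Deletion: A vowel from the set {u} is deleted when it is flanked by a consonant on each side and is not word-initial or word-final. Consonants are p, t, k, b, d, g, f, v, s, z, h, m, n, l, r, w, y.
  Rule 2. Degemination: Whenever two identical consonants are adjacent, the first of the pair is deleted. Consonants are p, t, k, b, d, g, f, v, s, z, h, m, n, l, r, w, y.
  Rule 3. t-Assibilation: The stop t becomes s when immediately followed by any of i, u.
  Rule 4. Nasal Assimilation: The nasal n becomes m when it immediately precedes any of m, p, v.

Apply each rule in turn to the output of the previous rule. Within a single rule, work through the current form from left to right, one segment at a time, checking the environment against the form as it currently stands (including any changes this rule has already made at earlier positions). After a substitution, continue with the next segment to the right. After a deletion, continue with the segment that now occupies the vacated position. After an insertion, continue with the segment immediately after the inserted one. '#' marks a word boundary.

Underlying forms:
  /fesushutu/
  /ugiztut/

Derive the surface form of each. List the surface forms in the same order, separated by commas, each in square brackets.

/fesushutu/:
  Rule 1 Medial Vowel Deletion: [fesushutu] → [fesshtu]
  Rule 2 Degemination: [fesshtu] → [feshtu]
  Rule 3 t-Assibilation: [feshtu] → [feshsu]
  Rule 4 Nasal Assimilation: no change — [feshsu]
/ugiztut/:
  Rule 1 Medial Vowel Deletion: [ugiztut] → [ugiztt]
  Rule 2 Degemination: [ugiztt] → [ugizt]
  Rule 3 t-Assibilation: no change — [ugizt]
  Rule 4 Nasal Assimilation: no change — [ugizt]

[feshsu], [ugizt]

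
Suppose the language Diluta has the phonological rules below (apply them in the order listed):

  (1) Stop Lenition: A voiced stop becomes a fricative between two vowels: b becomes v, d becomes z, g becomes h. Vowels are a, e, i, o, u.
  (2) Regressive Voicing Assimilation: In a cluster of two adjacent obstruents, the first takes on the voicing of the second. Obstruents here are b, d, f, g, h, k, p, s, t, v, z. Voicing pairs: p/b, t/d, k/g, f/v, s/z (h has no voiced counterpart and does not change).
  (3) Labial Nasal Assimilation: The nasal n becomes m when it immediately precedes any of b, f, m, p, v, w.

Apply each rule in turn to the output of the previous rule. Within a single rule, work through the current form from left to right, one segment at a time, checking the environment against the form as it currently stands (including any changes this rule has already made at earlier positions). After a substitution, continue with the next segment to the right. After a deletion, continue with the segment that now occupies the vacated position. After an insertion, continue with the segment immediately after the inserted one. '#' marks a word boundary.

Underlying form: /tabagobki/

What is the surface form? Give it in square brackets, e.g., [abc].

[tavahopki]

(1) Stop Lenition: [tabagobki] → [tavahobki]
(2) Regressive Voicing Assimilation: [tavahobki] → [tavahopki]
(3) Labial Nasal Assimilation: no change — [tavahopki]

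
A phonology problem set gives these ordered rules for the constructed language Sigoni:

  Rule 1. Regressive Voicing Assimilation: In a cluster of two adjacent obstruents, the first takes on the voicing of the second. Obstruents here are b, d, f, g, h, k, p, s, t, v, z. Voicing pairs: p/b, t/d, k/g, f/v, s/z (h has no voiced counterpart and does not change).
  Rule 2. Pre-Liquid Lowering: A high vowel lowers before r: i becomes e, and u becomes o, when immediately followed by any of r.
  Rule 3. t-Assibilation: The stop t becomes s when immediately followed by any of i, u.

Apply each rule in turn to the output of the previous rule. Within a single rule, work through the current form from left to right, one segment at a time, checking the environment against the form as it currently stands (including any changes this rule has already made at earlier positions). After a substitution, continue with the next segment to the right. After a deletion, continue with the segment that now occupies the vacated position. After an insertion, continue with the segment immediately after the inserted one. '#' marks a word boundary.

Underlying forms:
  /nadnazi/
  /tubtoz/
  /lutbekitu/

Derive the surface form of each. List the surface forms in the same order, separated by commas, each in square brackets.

/nadnazi/:
  Rule 1 Regressive Voicing Assimilation: no change — [nadnazi]
  Rule 2 Pre-Liquid Lowering: no change — [nadnazi]
  Rule 3 t-Assibilation: no change — [nadnazi]
/tubtoz/:
  Rule 1 Regressive Voicing Assimilation: [tubtoz] → [tuptoz]
  Rule 2 Pre-Liquid Lowering: no change — [tuptoz]
  Rule 3 t-Assibilation: [tuptoz] → [suptoz]
/lutbekitu/:
  Rule 1 Regressive Voicing Assimilation: [lutbekitu] → [ludbekitu]
  Rule 2 Pre-Liquid Lowering: no change — [ludbekitu]
  Rule 3 t-Assibilation: [ludbekitu] → [ludbekisu]

[nadnazi], [suptoz], [ludbekisu]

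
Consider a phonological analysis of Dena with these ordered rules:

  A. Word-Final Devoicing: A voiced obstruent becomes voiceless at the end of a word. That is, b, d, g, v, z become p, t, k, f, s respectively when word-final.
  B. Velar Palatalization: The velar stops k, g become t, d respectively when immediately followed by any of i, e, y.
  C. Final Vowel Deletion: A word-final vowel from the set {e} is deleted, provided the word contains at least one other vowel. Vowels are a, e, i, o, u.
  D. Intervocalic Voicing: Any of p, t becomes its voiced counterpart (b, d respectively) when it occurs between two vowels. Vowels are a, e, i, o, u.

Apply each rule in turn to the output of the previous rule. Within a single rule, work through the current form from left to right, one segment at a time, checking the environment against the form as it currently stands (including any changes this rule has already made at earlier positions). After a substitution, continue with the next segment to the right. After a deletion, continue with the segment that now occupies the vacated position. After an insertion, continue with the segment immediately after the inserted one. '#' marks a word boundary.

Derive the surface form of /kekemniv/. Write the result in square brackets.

A Word-Final Devoicing: [kekemniv] → [kekemnif]
B Velar Palatalization: [kekemnif] → [tetemnif]
C Final Vowel Deletion: no change — [tetemnif]
D Intervocalic Voicing: [tetemnif] → [tedemnif]

[tedemnif]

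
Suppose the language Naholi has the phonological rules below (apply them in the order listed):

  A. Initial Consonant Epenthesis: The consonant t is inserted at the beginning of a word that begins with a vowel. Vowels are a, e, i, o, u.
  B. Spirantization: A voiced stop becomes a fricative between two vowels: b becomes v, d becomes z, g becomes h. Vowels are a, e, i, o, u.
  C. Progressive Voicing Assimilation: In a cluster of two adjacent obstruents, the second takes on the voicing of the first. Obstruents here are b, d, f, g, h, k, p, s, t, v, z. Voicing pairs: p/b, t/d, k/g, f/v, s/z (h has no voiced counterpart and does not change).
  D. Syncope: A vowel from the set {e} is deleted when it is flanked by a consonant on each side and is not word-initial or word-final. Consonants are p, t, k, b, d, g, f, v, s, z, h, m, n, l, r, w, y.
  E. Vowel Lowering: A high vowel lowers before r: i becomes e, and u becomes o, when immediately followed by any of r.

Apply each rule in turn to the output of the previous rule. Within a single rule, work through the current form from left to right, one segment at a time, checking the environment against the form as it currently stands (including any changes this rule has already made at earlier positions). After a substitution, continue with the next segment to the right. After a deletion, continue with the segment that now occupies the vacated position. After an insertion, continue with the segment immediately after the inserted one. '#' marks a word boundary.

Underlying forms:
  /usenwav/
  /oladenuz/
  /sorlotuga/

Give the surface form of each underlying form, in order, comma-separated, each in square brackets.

[tusnwav], [tolaznuz], [sorlotuha]

/usenwav/:
  A Initial Consonant Epenthesis: [usenwav] → [tusenwav]
  B Spirantization: no change — [tusenwav]
  C Progressive Voicing Assimilation: no change — [tusenwav]
  D Syncope: [tusenwav] → [tusnwav]
  E Vowel Lowering: no change — [tusnwav]
/oladenuz/:
  A Initial Consonant Epenthesis: [oladenuz] → [toladenuz]
  B Spirantization: [toladenuz] → [tolazenuz]
  C Progressive Voicing Assimilation: no change — [tolazenuz]
  D Syncope: [tolazenuz] → [tolaznuz]
  E Vowel Lowering: no change — [tolaznuz]
/sorlotuga/:
  A Initial Consonant Epenthesis: no change — [sorlotuga]
  B Spirantization: [sorlotuga] → [sorlotuha]
  C Progressive Voicing Assimilation: no change — [sorlotuha]
  D Syncope: no change — [sorlotuha]
  E Vowel Lowering: no change — [sorlotuha]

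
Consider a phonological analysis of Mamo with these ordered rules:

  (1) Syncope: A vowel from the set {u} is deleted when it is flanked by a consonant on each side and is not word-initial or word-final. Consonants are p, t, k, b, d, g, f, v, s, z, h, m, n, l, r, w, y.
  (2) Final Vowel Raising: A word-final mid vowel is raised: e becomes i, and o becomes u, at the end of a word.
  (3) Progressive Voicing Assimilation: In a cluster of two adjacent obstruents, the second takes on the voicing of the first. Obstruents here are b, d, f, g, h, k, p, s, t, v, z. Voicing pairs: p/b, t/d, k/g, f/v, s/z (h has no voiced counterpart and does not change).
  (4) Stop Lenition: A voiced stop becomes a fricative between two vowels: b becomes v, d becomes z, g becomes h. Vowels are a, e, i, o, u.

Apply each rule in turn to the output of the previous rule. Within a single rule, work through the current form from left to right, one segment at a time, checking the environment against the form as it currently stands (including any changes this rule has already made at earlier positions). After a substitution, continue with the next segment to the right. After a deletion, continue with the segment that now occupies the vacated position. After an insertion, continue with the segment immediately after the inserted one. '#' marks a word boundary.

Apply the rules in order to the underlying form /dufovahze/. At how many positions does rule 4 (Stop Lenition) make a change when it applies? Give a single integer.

(1) Syncope: [dufovahze] → [dfovahze]
(2) Final Vowel Raising: [dfovahze] → [dfovahzi]
(3) Progressive Voicing Assimilation: [dfovahzi] → [dvovahsi]
(4) Stop Lenition: no change — [dvovahsi]
Rule 4 changed 0 position(s).

0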